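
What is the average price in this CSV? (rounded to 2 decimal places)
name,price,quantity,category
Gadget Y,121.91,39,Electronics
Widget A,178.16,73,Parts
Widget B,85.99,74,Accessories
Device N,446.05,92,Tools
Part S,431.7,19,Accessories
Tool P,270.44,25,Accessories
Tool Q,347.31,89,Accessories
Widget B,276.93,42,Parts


Computing average price:
Values: [121.91, 178.16, 85.99, 446.05, 431.7, 270.44, 347.31, 276.93]
Sum = 2158.49
Count = 8
Average = 2158.49/8 = 269.81125 exactly -> 269.81 (rounded half-up to 2 decimal places)

269.81


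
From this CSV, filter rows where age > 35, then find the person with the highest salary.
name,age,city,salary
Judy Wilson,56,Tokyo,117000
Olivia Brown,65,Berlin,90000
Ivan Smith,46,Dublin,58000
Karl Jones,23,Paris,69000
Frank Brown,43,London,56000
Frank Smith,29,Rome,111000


Filter: age > 35
Sort by: salary (descending)

Filtered records (4):
  Judy Wilson, age 56, salary $117000
  Olivia Brown, age 65, salary $90000
  Ivan Smith, age 46, salary $58000
  Frank Brown, age 43, salary $56000

Highest salary: Judy Wilson ($117000)

Judy Wilson


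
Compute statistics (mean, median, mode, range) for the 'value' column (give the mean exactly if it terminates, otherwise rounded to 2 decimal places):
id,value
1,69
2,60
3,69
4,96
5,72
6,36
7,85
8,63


Data: [69, 60, 69, 96, 72, 36, 85, 63]
Count: 8
Sum: 550
Mean: 550/8 = 68.75
Sorted: [36, 60, 63, 69, 69, 72, 85, 96]
Median: 69.0
Mode: 69 (2 times)
Range: 96 - 36 = 60
Min: 36, Max: 96

mean=68.75, median=69.0, mode=69, range=60


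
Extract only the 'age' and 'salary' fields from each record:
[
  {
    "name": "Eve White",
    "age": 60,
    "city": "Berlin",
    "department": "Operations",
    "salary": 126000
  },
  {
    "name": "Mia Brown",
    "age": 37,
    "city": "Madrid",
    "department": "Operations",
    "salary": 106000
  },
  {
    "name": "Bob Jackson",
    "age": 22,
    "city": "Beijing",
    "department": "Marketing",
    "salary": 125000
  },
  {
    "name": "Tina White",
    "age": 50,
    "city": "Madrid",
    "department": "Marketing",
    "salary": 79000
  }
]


Original: 4 records with fields: name, age, city, department, salary
Keep: ['age', 'salary']
Drop: ['name', 'city', 'department']
Result: 4 records, 2 fields each

[
  {
    "age": 60,
    "salary": 126000
  },
  {
    "age": 37,
    "salary": 106000
  },
  {
    "age": 22,
    "salary": 125000
  },
  {
    "age": 50,
    "salary": 79000
  }
]


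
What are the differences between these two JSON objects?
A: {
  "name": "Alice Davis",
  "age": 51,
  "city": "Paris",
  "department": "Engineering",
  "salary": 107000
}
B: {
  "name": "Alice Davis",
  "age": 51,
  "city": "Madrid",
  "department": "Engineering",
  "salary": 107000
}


Comparing each field (in key order):
  name: same
  age: same
  city: DIFFERENT
  department: same
  salary: same
Differences:
  city: Paris -> Madrid

1 field(s) changed

1 change: city


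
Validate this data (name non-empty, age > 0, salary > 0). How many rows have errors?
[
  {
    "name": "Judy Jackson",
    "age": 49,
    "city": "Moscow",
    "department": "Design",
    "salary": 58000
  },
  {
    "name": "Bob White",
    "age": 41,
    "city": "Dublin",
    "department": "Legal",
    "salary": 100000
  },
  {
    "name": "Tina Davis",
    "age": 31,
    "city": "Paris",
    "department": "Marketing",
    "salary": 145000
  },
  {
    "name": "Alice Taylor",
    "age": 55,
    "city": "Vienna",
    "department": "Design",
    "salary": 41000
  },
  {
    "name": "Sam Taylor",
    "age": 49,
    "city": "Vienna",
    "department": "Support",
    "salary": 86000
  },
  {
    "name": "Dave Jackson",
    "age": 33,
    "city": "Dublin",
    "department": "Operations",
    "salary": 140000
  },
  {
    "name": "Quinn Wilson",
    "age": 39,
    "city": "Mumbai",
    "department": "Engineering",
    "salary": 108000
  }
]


Validating 7 records:
Rules: name non-empty, age > 0, salary > 0

  Row 1 (Judy Jackson): OK
  Row 2 (Bob White): OK
  Row 3 (Tina Davis): OK
  Row 4 (Alice Taylor): OK
  Row 5 (Sam Taylor): OK
  Row 6 (Dave Jackson): OK
  Row 7 (Quinn Wilson): OK

Total errors: 0

0 errors


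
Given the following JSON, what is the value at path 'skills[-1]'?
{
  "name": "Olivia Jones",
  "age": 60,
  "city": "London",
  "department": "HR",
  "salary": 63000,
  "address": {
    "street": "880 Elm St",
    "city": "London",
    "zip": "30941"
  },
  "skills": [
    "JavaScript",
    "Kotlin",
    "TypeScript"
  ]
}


Query: skills[-1]
Path: skills -> last element
Value: TypeScript

TypeScript


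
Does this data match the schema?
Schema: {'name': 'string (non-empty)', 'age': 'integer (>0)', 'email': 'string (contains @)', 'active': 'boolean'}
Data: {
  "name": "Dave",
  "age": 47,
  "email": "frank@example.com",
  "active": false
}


Validating each field against schema:
  name: OK (non-empty string)
  age: OK (positive integer)
  email: OK (string with @)
  active: OK (boolean)

Result: VALID

VALID


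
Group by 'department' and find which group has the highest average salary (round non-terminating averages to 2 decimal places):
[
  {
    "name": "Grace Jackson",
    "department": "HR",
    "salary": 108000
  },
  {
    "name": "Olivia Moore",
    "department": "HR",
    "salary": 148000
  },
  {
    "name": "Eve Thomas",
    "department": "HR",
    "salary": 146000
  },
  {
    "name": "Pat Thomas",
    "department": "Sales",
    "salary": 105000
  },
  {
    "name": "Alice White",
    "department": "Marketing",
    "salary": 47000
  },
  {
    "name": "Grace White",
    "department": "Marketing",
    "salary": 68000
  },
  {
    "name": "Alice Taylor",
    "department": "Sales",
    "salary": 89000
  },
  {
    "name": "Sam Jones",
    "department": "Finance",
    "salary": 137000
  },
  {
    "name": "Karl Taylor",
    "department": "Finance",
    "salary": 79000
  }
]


Group by: department

Groups:
  Finance: 2 people, avg salary = 216000/2 = $108000
  HR: 3 people, avg salary = 402000/3 = $134000
  Marketing: 2 people, avg salary = 115000/2 = $57500
  Sales: 2 people, avg salary = 194000/2 = $97000

Highest average salary: HR ($134000)

HR ($134000)


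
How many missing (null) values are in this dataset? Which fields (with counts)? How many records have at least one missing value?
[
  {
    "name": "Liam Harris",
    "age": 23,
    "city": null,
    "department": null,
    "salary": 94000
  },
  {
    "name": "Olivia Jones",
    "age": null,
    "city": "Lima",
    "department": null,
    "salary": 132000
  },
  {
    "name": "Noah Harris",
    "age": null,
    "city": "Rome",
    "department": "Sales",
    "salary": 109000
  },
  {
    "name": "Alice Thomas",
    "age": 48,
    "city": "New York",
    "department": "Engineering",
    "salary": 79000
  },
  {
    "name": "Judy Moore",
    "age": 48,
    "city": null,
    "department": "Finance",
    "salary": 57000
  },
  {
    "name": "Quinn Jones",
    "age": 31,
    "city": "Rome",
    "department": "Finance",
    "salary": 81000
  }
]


Checking for missing (null) values in 6 records:

  Liam Harris: city, department
  Olivia Jones: age, department
  Noah Harris: age
  Alice Thomas: complete
  Judy Moore: city
  Quinn Jones: complete

Per field:
  name: 0 missing
  age: 2 missing
  city: 2 missing
  department: 2 missing
  salary: 0 missing

Total missing values: 6
Records with any missing: 4

6 missing values (age: 2, city: 2, department: 2); 4 incomplete records


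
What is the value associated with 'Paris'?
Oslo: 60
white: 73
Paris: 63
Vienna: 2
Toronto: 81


Looking up key 'Paris'
Value: 63

63


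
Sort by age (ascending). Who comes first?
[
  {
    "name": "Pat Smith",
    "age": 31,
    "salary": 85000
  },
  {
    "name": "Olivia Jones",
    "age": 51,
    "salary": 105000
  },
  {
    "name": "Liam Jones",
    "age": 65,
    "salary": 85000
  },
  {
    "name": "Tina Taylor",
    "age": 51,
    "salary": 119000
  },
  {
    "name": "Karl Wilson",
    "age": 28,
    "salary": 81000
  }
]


Sort by: age (ascending)

Sorted order:
  1. Karl Wilson (age = 28)
  2. Pat Smith (age = 31)
  3. Olivia Jones (age = 51)
  4. Tina Taylor (age = 51)
  5. Liam Jones (age = 65)

First: Karl Wilson

Karl Wilson


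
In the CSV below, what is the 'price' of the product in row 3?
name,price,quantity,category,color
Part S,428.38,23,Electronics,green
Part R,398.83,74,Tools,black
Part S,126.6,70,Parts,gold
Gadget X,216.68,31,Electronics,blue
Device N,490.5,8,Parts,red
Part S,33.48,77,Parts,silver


Query: Row 3 ('Part S'), column 'price'
Value: 126.6

126.6


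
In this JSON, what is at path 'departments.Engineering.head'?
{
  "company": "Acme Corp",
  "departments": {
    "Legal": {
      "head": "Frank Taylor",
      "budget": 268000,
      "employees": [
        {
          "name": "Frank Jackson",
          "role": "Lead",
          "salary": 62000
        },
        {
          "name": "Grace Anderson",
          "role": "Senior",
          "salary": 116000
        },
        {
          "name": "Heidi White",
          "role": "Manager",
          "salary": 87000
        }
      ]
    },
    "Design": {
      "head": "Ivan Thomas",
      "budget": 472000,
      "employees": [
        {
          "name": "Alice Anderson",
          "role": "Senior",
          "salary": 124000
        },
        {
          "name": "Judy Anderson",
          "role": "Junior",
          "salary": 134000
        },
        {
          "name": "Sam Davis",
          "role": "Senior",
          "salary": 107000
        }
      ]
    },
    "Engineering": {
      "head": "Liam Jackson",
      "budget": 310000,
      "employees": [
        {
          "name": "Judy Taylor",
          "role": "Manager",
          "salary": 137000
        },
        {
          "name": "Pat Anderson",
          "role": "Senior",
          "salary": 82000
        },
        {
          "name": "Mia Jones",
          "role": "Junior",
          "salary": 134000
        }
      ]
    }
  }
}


Path: departments.Engineering.head

Navigate:
  -> departments
  -> Engineering
  -> head = 'Liam Jackson'

Liam Jackson


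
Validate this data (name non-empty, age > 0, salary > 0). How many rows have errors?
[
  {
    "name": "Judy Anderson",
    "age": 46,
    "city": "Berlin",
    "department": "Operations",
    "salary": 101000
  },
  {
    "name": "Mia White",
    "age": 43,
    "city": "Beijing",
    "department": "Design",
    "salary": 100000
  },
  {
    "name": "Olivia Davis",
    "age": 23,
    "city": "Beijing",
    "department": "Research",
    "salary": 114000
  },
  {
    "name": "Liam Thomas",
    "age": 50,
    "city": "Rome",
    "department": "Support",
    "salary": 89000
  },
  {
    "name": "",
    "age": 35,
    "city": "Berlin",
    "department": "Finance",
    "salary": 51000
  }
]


Validating 5 records:
Rules: name non-empty, age > 0, salary > 0

  Row 1 (Judy Anderson): OK
  Row 2 (Mia White): OK
  Row 3 (Olivia Davis): OK
  Row 4 (Liam Thomas): OK
  Row 5 (???): empty name

Total errors: 1

1 errors


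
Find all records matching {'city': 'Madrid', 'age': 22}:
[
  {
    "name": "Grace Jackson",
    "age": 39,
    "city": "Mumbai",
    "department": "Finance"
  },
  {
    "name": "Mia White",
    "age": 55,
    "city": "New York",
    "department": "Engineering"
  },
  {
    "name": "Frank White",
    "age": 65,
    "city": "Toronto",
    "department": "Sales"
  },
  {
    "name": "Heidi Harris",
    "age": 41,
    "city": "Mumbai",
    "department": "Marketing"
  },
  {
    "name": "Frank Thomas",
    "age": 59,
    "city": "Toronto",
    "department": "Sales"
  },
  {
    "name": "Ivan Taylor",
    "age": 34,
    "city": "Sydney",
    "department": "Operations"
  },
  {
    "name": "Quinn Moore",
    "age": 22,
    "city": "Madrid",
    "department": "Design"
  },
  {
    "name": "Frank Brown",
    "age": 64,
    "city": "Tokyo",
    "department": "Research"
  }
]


Search criteria: {'city': 'Madrid', 'age': 22}

Checking 8 records:
  Grace Jackson: {city: Mumbai, age: 39}
  Mia White: {city: New York, age: 55}
  Frank White: {city: Toronto, age: 65}
  Heidi Harris: {city: Mumbai, age: 41}
  Frank Thomas: {city: Toronto, age: 59}
  Ivan Taylor: {city: Sydney, age: 34}
  Quinn Moore: {city: Madrid, age: 22} <-- MATCH
  Frank Brown: {city: Tokyo, age: 64}

Matches: ["Quinn Moore"]

["Quinn Moore"]


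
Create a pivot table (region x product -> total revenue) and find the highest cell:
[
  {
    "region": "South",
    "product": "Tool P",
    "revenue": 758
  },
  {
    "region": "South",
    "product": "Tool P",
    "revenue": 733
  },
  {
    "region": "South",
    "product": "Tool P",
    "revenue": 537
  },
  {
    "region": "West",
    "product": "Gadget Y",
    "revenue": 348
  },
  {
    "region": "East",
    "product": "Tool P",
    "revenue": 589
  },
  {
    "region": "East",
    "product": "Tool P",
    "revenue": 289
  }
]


Pivot: region (rows) x product (columns) -> total revenue

     Gadget Y      Tool P      
East             0           878  
South            0          2028  
West           348             0  

Highest: South / Tool P = $2028

South / Tool P = $2028


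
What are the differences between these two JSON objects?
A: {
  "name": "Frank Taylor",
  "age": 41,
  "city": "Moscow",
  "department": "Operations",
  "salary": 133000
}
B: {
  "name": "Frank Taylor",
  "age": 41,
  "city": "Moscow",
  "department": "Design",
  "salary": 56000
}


Comparing each field (in key order):
  name: same
  age: same
  city: same
  department: DIFFERENT
  salary: DIFFERENT
Differences:
  department: Operations -> Design
  salary: 133000 -> 56000

2 field(s) changed

2 changes: department, salary


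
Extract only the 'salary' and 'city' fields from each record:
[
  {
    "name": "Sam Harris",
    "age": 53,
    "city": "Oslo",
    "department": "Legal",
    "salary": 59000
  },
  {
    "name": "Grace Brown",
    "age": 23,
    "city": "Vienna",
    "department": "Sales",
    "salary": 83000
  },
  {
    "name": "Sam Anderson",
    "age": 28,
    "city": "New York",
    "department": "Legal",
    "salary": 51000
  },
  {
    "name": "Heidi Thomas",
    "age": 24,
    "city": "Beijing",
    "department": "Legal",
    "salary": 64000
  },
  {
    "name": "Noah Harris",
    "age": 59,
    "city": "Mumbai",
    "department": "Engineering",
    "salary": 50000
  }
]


Original: 5 records with fields: name, age, city, department, salary
Keep: ['salary', 'city']
Drop: ['name', 'age', 'department']
Result: 5 records, 2 fields each

[
  {
    "salary": 59000,
    "city": "Oslo"
  },
  {
    "salary": 83000,
    "city": "Vienna"
  },
  {
    "salary": 51000,
    "city": "New York"
  },
  {
    "salary": 64000,
    "city": "Beijing"
  },
  {
    "salary": 50000,
    "city": "Mumbai"
  }
]


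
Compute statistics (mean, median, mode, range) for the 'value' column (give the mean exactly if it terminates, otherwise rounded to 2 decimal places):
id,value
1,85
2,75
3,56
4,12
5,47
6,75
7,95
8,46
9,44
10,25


Data: [85, 75, 56, 12, 47, 75, 95, 46, 44, 25]
Count: 10
Sum: 560
Mean: 560/10 = 56
Sorted: [12, 25, 44, 46, 47, 56, 75, 75, 85, 95]
Median: 51.5
Mode: 75 (2 times)
Range: 95 - 12 = 83
Min: 12, Max: 95

mean=56, median=51.5, mode=75, range=83


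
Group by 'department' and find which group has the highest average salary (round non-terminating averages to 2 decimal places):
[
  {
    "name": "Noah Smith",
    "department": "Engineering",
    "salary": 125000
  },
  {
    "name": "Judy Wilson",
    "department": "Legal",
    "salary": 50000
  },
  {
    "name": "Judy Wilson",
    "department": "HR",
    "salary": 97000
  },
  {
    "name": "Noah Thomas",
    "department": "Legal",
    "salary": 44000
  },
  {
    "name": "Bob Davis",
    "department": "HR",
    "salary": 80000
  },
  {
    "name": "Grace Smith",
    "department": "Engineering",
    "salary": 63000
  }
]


Group by: department

Groups:
  Engineering: 2 people, avg salary = 188000/2 = $94000
  HR: 2 people, avg salary = 177000/2 = $88500
  Legal: 2 people, avg salary = 94000/2 = $47000

Highest average salary: Engineering ($94000)

Engineering ($94000)


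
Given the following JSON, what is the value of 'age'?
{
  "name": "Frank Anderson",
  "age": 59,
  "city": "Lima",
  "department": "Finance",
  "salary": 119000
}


Looking up field 'age'
Value: 59

59


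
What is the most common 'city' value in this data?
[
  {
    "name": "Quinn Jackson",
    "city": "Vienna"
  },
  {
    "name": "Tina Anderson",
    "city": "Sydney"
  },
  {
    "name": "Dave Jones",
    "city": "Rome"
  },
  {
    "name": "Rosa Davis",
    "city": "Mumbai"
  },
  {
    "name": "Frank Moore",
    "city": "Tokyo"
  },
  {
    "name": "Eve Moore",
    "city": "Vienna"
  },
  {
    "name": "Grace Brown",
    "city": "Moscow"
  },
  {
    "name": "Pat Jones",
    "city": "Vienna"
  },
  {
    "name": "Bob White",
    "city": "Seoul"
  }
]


Counting 'city' values across 9 records:

  Vienna: 3 ###
  Sydney: 1 #
  Rome: 1 #
  Mumbai: 1 #
  Tokyo: 1 #
  Moscow: 1 #
  Seoul: 1 #

Most common: Vienna (3 times)

Vienna (3 times)


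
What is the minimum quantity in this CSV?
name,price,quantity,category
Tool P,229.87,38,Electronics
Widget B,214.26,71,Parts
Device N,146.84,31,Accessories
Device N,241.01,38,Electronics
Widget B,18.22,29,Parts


Computing minimum quantity:
Values: [38, 71, 31, 38, 29]
Min = 29

29


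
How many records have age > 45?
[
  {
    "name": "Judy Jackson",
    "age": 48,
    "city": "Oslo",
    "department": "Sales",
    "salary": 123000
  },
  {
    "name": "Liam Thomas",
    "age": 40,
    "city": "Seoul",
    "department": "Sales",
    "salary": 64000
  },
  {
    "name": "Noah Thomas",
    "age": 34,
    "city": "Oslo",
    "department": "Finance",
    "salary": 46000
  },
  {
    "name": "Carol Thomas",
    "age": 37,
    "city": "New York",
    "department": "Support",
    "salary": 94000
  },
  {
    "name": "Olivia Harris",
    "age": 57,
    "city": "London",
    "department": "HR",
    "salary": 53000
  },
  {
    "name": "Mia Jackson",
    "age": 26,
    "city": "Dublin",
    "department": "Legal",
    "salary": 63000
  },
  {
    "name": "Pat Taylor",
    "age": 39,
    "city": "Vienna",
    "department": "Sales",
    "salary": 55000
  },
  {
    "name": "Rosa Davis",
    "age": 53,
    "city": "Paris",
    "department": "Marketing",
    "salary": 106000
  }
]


Data: 8 records
Condition: age > 45

Checking each record:
  Judy Jackson: 48 MATCH
  Liam Thomas: 40
  Noah Thomas: 34
  Carol Thomas: 37
  Olivia Harris: 57 MATCH
  Mia Jackson: 26
  Pat Taylor: 39
  Rosa Davis: 53 MATCH

Count: 3

3


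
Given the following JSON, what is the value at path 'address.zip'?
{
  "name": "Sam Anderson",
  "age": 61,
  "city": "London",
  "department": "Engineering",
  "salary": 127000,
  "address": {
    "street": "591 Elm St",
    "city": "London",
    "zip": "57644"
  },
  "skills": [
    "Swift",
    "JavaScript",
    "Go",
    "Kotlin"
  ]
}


Query: address.zip
Path: address -> zip
Value: 57644

57644


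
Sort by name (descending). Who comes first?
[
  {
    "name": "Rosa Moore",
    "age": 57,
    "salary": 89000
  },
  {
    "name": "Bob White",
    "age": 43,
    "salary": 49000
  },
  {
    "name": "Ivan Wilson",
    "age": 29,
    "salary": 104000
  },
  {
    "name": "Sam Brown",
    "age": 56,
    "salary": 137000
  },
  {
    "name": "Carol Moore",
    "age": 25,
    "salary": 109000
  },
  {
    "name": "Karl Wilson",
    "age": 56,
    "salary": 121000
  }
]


Sort by: name (descending)

Sorted order:
  1. Sam Brown (name = Sam Brown)
  2. Rosa Moore (name = Rosa Moore)
  3. Karl Wilson (name = Karl Wilson)
  4. Ivan Wilson (name = Ivan Wilson)
  5. Carol Moore (name = Carol Moore)
  6. Bob White (name = Bob White)

First: Sam Brown

Sam Brown


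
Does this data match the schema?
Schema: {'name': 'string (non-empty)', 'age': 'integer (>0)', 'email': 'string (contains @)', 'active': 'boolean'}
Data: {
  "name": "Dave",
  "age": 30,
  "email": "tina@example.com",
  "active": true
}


Validating each field against schema:
  name: OK (non-empty string)
  age: OK (positive integer)
  email: OK (string with @)
  active: OK (boolean)

Result: VALID

VALID


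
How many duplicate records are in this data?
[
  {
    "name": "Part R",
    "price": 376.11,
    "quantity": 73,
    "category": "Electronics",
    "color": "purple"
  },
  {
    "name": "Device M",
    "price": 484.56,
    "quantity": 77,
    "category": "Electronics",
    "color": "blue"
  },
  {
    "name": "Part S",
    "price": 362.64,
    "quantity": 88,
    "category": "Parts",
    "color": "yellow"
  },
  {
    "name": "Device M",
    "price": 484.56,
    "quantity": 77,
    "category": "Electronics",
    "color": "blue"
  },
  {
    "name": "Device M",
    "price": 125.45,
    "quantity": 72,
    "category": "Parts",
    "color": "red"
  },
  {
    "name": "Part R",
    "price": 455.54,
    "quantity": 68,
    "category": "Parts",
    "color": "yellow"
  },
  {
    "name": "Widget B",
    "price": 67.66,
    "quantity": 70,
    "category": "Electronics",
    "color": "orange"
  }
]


Checking 7 records for duplicates:

  Row 1: Part R ($376.11, qty 73)
  Row 2: Device M ($484.56, qty 77)
  Row 3: Part S ($362.64, qty 88)
  Row 4: Device M ($484.56, qty 77) <-- DUPLICATE
  Row 5: Device M ($125.45, qty 72)
  Row 6: Part R ($455.54, qty 68)
  Row 7: Widget B ($67.66, qty 70)

Duplicates found: 1
Unique records: 6

1 duplicates, 6 unique


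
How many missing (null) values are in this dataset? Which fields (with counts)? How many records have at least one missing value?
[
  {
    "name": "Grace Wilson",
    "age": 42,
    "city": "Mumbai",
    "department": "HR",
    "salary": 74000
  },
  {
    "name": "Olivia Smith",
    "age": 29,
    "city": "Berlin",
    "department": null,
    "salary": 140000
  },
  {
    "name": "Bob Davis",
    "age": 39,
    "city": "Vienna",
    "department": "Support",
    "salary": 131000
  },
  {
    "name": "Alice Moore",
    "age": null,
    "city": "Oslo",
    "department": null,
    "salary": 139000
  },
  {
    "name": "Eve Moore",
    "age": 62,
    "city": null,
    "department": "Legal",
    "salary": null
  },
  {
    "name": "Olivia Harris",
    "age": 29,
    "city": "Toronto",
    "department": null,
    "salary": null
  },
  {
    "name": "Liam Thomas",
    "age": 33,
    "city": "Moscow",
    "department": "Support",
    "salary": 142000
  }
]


Checking for missing (null) values in 7 records:

  Grace Wilson: complete
  Olivia Smith: department
  Bob Davis: complete
  Alice Moore: age, department
  Eve Moore: city, salary
  Olivia Harris: department, salary
  Liam Thomas: complete

Per field:
  name: 0 missing
  age: 1 missing
  city: 1 missing
  department: 3 missing
  salary: 2 missing

Total missing values: 7
Records with any missing: 4

7 missing values (age: 1, city: 1, department: 3, salary: 2); 4 incomplete records


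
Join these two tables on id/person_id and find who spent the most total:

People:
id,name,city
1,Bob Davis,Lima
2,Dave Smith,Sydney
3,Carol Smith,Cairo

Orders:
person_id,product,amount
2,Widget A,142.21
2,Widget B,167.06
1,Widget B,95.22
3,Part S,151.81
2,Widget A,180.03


Join on: people.id = orders.person_id

Joined rows:
  Dave Smith (Sydney) bought Widget A for $142.21
  Dave Smith (Sydney) bought Widget B for $167.06
  Bob Davis (Lima) bought Widget B for $95.22
  Carol Smith (Cairo) bought Part S for $151.81
  Dave Smith (Sydney) bought Widget A for $180.03

Total per person:
  Dave Smith: $489.30
  Carol Smith: $151.81
  Bob Davis: $95.22

Top spender: Dave Smith ($489.30)

Dave Smith ($489.30)


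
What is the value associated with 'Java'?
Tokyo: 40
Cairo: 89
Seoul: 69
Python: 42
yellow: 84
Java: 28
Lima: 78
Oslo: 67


Looking up key 'Java'
Value: 28

28


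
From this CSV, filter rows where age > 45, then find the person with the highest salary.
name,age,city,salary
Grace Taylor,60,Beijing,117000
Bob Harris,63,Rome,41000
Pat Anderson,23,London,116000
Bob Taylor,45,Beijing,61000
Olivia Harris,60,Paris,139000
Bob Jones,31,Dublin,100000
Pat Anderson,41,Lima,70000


Filter: age > 45
Sort by: salary (descending)

Filtered records (3):
  Olivia Harris, age 60, salary $139000
  Grace Taylor, age 60, salary $117000
  Bob Harris, age 63, salary $41000

Highest salary: Olivia Harris ($139000)

Olivia Harris


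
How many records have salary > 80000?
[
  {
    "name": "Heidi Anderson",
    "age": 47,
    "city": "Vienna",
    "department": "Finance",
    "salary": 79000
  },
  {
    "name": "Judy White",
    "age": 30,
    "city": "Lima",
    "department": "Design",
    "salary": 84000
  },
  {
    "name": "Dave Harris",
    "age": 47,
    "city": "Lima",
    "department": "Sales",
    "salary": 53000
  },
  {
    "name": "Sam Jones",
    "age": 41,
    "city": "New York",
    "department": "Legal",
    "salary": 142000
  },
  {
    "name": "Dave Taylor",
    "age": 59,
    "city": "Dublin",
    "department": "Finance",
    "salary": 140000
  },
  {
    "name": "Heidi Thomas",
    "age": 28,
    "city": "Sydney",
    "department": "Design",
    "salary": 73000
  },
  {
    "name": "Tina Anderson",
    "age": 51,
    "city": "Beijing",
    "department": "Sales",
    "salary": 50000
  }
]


Data: 7 records
Condition: salary > 80000

Checking each record:
  Heidi Anderson: 79000
  Judy White: 84000 MATCH
  Dave Harris: 53000
  Sam Jones: 142000 MATCH
  Dave Taylor: 140000 MATCH
  Heidi Thomas: 73000
  Tina Anderson: 50000

Count: 3

3


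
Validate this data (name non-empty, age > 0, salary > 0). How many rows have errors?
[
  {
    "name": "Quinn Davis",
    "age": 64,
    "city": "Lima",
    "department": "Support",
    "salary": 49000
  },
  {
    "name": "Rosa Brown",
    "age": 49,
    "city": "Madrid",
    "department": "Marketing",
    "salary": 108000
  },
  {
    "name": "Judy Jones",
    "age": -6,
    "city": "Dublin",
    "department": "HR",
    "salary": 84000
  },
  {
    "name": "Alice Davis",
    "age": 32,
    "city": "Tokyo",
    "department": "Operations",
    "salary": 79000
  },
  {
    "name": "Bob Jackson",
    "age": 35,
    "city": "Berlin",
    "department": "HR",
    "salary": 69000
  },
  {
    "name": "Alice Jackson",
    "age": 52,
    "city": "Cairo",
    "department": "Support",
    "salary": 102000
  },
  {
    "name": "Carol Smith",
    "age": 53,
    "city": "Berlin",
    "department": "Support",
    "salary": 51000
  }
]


Validating 7 records:
Rules: name non-empty, age > 0, salary > 0

  Row 1 (Quinn Davis): OK
  Row 2 (Rosa Brown): OK
  Row 3 (Judy Jones): negative age: -6
  Row 4 (Alice Davis): OK
  Row 5 (Bob Jackson): OK
  Row 6 (Alice Jackson): OK
  Row 7 (Carol Smith): OK

Total errors: 1

1 errors


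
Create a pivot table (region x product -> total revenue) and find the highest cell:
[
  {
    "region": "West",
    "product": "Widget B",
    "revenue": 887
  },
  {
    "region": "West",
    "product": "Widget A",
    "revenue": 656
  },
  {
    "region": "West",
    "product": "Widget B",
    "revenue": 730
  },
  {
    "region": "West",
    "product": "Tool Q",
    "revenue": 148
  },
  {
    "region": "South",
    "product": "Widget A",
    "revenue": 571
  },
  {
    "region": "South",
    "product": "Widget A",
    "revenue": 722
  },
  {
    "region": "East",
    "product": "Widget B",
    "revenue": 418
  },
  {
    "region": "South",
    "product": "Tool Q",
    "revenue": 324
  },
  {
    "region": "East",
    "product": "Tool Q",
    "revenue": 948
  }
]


Pivot: region (rows) x product (columns) -> total revenue

     Tool Q        Widget A      Widget B    
East           948             0           418  
South          324          1293             0  
West           148           656          1617  

Highest: West / Widget B = $1617

West / Widget B = $1617


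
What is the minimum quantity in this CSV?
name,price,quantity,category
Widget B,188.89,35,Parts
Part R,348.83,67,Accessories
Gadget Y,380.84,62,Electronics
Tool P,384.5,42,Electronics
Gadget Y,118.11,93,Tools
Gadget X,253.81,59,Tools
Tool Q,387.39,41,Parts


Computing minimum quantity:
Values: [35, 67, 62, 42, 93, 59, 41]
Min = 35

35


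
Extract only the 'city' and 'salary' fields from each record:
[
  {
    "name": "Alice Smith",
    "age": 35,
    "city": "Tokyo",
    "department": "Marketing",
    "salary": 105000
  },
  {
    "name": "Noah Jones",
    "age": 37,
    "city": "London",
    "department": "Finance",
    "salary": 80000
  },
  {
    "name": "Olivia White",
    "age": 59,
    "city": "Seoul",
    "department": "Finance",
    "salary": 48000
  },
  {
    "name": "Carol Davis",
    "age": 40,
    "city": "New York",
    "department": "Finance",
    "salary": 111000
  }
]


Original: 4 records with fields: name, age, city, department, salary
Keep: ['city', 'salary']
Drop: ['name', 'age', 'department']
Result: 4 records, 2 fields each

[
  {
    "city": "Tokyo",
    "salary": 105000
  },
  {
    "city": "London",
    "salary": 80000
  },
  {
    "city": "Seoul",
    "salary": 48000
  },
  {
    "city": "New York",
    "salary": 111000
  }
]


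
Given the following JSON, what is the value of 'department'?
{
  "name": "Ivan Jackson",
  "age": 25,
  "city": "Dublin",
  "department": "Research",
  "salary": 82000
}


Looking up field 'department'
Value: Research

Research


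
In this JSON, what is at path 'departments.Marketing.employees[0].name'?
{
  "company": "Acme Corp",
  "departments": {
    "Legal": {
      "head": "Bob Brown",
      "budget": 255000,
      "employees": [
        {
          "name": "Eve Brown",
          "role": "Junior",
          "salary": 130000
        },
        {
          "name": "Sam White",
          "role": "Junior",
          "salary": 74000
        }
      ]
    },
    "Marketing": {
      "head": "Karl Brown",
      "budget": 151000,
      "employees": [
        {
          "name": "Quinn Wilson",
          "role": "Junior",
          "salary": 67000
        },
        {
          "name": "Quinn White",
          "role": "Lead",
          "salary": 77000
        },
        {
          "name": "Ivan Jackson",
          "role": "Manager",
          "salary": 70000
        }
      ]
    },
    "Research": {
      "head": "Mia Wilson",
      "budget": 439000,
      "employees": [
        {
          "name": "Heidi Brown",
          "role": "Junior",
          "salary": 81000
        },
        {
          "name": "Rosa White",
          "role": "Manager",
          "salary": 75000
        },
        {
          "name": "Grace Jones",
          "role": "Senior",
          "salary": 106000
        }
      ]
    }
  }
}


Path: departments.Marketing.employees[0].name

Navigate:
  -> departments
  -> Marketing
  -> employees[0].name = 'Quinn Wilson'

Quinn Wilson


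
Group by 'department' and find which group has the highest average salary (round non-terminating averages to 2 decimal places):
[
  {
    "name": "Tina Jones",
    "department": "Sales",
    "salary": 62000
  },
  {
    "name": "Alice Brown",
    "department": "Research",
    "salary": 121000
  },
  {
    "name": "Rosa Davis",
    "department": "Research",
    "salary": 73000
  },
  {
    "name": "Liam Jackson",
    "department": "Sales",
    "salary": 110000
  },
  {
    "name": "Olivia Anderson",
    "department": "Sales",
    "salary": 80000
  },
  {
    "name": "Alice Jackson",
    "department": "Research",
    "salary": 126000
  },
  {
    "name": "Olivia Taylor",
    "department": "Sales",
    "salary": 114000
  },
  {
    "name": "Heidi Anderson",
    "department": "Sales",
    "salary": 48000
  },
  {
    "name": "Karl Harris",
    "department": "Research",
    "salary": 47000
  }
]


Group by: department

Groups:
  Research: 4 people, avg salary = 367000/4 = $91750
  Sales: 5 people, avg salary = 414000/5 = $82800

Highest average salary: Research ($91750)

Research ($91750)


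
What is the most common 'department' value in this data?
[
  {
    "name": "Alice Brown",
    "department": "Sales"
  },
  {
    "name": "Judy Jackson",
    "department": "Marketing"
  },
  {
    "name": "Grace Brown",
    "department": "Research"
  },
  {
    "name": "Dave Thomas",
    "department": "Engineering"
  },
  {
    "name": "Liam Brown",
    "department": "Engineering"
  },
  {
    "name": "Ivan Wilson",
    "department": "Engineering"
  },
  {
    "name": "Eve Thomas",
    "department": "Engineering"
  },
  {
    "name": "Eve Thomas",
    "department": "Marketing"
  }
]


Counting 'department' values across 8 records:

  Engineering: 4 ####
  Marketing: 2 ##
  Sales: 1 #
  Research: 1 #

Most common: Engineering (4 times)

Engineering (4 times)


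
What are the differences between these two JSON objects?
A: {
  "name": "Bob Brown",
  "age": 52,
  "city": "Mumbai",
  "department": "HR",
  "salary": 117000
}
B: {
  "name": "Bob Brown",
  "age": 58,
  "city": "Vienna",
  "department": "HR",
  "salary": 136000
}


Comparing each field (in key order):
  name: same
  age: DIFFERENT
  city: DIFFERENT
  department: same
  salary: DIFFERENT
Differences:
  age: 52 -> 58
  city: Mumbai -> Vienna
  salary: 117000 -> 136000

3 field(s) changed

3 changes: age, city, salary


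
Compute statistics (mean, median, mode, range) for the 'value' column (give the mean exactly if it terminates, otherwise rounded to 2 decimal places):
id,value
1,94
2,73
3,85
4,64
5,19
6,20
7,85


Data: [94, 73, 85, 64, 19, 20, 85]
Count: 7
Sum: 440
Mean: 440/7 ≈ 62.86 (rounded to 2 decimal places)
Sorted: [19, 20, 64, 73, 85, 85, 94]
Median: 73.0
Mode: 85 (2 times)
Range: 94 - 19 = 75
Min: 19, Max: 94

mean≈62.86, median=73.0, mode=85, range=75


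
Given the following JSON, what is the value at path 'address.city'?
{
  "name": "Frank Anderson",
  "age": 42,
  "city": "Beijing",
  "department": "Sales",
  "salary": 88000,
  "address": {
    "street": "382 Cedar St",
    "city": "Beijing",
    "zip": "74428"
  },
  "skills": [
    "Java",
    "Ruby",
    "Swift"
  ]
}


Query: address.city
Path: address -> city
Value: Beijing

Beijing


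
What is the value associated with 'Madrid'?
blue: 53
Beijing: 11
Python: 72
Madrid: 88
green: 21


Looking up key 'Madrid'
Value: 88

88


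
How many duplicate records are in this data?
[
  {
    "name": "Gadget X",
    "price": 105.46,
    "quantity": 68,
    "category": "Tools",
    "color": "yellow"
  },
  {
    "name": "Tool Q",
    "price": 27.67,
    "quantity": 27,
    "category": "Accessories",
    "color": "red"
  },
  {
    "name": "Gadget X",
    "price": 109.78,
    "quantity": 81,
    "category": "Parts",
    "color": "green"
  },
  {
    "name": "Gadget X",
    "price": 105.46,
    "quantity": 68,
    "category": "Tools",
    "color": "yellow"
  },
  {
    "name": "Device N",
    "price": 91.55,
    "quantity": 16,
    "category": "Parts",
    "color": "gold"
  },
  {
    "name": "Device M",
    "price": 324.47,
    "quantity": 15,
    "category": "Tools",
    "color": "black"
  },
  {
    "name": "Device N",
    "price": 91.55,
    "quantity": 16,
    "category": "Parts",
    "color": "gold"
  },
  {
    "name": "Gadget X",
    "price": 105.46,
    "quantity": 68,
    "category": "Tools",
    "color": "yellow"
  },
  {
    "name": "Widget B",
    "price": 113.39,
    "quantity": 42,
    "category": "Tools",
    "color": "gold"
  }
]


Checking 9 records for duplicates:

  Row 1: Gadget X ($105.46, qty 68)
  Row 2: Tool Q ($27.67, qty 27)
  Row 3: Gadget X ($109.78, qty 81)
  Row 4: Gadget X ($105.46, qty 68) <-- DUPLICATE
  Row 5: Device N ($91.55, qty 16)
  Row 6: Device M ($324.47, qty 15)
  Row 7: Device N ($91.55, qty 16) <-- DUPLICATE
  Row 8: Gadget X ($105.46, qty 68) <-- DUPLICATE
  Row 9: Widget B ($113.39, qty 42)

Duplicates found: 3
Unique records: 6

3 duplicates, 6 unique


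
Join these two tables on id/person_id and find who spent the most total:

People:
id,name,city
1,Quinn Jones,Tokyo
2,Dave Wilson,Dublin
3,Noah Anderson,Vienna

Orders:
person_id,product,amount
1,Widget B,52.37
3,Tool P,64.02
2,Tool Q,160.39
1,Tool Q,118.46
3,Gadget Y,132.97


Join on: people.id = orders.person_id

Joined rows:
  Quinn Jones (Tokyo) bought Widget B for $52.37
  Noah Anderson (Vienna) bought Tool P for $64.02
  Dave Wilson (Dublin) bought Tool Q for $160.39
  Quinn Jones (Tokyo) bought Tool Q for $118.46
  Noah Anderson (Vienna) bought Gadget Y for $132.97

Total per person:
  Noah Anderson: $196.99
  Quinn Jones: $170.83
  Dave Wilson: $160.39

Top spender: Noah Anderson ($196.99)

Noah Anderson ($196.99)


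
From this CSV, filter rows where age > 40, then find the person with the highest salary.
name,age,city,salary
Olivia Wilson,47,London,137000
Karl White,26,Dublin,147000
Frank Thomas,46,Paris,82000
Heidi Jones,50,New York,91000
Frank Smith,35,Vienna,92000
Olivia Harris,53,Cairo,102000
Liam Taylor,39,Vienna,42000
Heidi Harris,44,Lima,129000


Filter: age > 40
Sort by: salary (descending)

Filtered records (5):
  Olivia Wilson, age 47, salary $137000
  Heidi Harris, age 44, salary $129000
  Olivia Harris, age 53, salary $102000
  Heidi Jones, age 50, salary $91000
  Frank Thomas, age 46, salary $82000

Highest salary: Olivia Wilson ($137000)

Olivia Wilson


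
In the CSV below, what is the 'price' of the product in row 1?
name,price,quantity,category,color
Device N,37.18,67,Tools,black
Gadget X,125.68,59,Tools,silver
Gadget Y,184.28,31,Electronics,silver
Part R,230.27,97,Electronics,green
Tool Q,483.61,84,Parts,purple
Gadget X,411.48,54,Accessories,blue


Query: Row 1 ('Device N'), column 'price'
Value: 37.18

37.18


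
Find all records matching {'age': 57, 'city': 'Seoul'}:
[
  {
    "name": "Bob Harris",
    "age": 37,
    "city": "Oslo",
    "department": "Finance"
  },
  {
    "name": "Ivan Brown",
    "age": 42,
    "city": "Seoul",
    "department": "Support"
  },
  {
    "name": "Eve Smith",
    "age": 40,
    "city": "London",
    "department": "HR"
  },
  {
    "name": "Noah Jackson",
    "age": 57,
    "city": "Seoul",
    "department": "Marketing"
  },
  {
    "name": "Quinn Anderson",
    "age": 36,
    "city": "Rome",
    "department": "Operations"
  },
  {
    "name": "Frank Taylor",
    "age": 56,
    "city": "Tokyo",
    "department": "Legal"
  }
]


Search criteria: {'age': 57, 'city': 'Seoul'}

Checking 6 records:
  Bob Harris: {age: 37, city: Oslo}
  Ivan Brown: {age: 42, city: Seoul}
  Eve Smith: {age: 40, city: London}
  Noah Jackson: {age: 57, city: Seoul} <-- MATCH
  Quinn Anderson: {age: 36, city: Rome}
  Frank Taylor: {age: 56, city: Tokyo}

Matches: ["Noah Jackson"]

["Noah Jackson"]


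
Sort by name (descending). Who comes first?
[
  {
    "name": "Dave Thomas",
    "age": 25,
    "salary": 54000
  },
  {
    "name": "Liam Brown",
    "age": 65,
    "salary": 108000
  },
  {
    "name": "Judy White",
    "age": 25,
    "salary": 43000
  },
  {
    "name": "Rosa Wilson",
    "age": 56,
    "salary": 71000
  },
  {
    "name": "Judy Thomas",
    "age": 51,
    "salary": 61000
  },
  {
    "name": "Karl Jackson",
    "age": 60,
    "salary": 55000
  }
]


Sort by: name (descending)

Sorted order:
  1. Rosa Wilson (name = Rosa Wilson)
  2. Liam Brown (name = Liam Brown)
  3. Karl Jackson (name = Karl Jackson)
  4. Judy White (name = Judy White)
  5. Judy Thomas (name = Judy Thomas)
  6. Dave Thomas (name = Dave Thomas)

First: Rosa Wilson

Rosa Wilson


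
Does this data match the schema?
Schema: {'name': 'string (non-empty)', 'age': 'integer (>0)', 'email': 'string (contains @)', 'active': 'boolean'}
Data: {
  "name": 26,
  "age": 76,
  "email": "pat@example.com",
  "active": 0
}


Validating each field against schema:
  name: FAIL (26 is not a string)
  age: OK (positive integer)
  email: OK (string with @)
  active: FAIL (0 is not a boolean)

Result: INVALID (2 errors: name, active)

INVALID (2 errors: name, active)


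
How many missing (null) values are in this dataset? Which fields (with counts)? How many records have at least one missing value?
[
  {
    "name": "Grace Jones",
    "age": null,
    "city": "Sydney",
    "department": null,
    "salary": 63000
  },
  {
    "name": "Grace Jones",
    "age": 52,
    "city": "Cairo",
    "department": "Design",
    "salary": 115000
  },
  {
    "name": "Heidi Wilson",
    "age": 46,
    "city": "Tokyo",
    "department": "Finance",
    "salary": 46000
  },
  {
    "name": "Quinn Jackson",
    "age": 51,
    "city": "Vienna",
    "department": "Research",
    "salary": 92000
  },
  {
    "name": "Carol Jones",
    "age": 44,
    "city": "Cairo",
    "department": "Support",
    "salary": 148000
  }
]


Checking for missing (null) values in 5 records:

  Grace Jones: age, department
  Grace Jones: complete
  Heidi Wilson: complete
  Quinn Jackson: complete
  Carol Jones: complete

Per field:
  name: 0 missing
  age: 1 missing
  city: 0 missing
  department: 1 missing
  salary: 0 missing

Total missing values: 2
Records with any missing: 1

2 missing values (age: 1, department: 1); 1 incomplete records
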